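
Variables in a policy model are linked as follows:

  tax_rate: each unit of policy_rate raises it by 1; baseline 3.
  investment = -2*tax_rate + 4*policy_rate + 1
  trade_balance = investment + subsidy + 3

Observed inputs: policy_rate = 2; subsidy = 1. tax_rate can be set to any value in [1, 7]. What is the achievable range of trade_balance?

Intervening on tax_rate fixes its value directly, overriding its dependence on policy_rate.
Substituting into the investment equation gives investment = -2*tax_rate + 9.
This gives trade_balance = -2*tax_rate + 13.
Linear in tax_rate, so extremes are at the endpoints: tax_rate = 1 gives trade_balance = 11; tax_rate = 7 gives trade_balance = -1.

-1 to 11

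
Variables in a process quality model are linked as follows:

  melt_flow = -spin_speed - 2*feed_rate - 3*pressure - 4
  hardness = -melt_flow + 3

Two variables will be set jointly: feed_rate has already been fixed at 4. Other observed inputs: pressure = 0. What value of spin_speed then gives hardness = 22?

With feed_rate held at 4:
Substituting into the melt_flow equation gives melt_flow = -spin_speed - 12.
This gives hardness = spin_speed + 15.
Solve spin_speed + 15 = 22: spin_speed = (22 - 15) / 1 = 7.

spin_speed = 7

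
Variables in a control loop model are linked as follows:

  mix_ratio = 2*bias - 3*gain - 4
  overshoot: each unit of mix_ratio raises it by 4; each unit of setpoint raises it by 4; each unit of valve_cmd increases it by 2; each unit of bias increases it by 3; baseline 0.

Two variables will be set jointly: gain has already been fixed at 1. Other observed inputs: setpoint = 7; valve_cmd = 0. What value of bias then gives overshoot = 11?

With gain held at 1:
Substituting into the mix_ratio equation gives mix_ratio = 2*bias - 7.
Substituting into the overshoot equation gives overshoot = 11*bias.
Solve 11*bias = 11: bias = 11 / 11 = 1.

bias = 1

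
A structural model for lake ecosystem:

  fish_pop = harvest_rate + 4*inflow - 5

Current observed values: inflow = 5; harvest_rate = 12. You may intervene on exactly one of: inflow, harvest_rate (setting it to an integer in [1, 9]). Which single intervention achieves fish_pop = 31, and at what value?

set inflow = 6

Intervening on inflow: with other inputs at their observed values, fish_pop = 4*inflow + 7. Solving for 31 gives inflow = 6, within [1, 9].
Intervening on harvest_rate: fish_pop = harvest_rate + 15. Reaching 31 requires harvest_rate = 16, outside [1, 9].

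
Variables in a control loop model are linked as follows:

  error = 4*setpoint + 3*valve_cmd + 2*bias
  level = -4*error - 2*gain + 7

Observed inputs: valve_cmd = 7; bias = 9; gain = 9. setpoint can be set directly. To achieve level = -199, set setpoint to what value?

Substituting into the error equation gives error = 4*setpoint + 39.
level becomes -16*setpoint - 167.
Solve -16*setpoint - 167 = -199: setpoint = (-199 + 167) / -16 = 2.

setpoint = 2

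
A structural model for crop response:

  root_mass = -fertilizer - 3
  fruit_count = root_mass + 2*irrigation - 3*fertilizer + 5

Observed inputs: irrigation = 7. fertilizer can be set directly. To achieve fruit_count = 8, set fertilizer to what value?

Substituting into the fruit_count equation gives fruit_count = -4*fertilizer + 16.
Solve -4*fertilizer + 16 = 8: fertilizer = (8 - 16) / -4 = 2.

fertilizer = 2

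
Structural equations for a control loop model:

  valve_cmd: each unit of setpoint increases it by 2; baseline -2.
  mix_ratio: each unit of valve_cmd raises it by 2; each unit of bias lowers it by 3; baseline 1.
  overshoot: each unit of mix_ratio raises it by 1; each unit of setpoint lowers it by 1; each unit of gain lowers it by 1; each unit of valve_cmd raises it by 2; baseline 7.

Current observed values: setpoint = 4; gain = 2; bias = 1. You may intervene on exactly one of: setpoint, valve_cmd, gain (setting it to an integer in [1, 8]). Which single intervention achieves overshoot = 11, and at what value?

set valve_cmd = 3

Intervening on setpoint: overshoot = 7*setpoint - 5. Reaching 11 requires setpoint = 16/7, not an integer.
Intervening on valve_cmd: with other inputs at their observed values, overshoot = 4*valve_cmd - 1. Solving for 11 gives valve_cmd = 3, within [1, 8].
Intervening on gain: overshoot = -gain + 25. Reaching 11 requires gain = 14, outside [1, 8].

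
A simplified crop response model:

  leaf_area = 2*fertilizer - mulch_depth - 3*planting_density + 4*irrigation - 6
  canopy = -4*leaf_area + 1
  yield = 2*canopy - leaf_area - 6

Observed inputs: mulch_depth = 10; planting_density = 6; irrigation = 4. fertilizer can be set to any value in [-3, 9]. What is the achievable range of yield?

-4 to 212

Substituting into the leaf_area equation gives leaf_area = 2*fertilizer - 18.
Substituting into the canopy equation gives canopy = -8*fertilizer + 73.
Substituting into the yield equation gives yield = -18*fertilizer + 158.
Linear in fertilizer, so extremes are at the endpoints: fertilizer = -3 gives yield = 212; fertilizer = 9 gives yield = -4.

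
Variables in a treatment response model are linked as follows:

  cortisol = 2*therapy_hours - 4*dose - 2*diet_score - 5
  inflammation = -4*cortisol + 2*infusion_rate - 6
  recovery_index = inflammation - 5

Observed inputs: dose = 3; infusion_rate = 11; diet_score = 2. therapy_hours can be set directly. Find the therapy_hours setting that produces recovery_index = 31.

therapy_hours = 8

Substituting into the cortisol equation gives cortisol = 2*therapy_hours - 21.
Substituting into the inflammation equation gives inflammation = -8*therapy_hours + 100.
Substituting into the recovery_index equation gives recovery_index = -8*therapy_hours + 95.
Solve -8*therapy_hours + 95 = 31: therapy_hours = (31 - 95) / -8 = 8.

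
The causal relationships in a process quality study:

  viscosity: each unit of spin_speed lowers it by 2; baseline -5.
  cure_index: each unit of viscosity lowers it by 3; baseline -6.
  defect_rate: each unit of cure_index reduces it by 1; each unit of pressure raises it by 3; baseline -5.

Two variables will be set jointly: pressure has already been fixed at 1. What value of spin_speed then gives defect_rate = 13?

spin_speed = -4

With pressure held at 1:
Substituting into the cure_index equation gives cure_index = 6*spin_speed + 9.
This gives defect_rate = -6*spin_speed - 11.
Solve -6*spin_speed - 11 = 13: spin_speed = (13 + 11) / -6 = -4.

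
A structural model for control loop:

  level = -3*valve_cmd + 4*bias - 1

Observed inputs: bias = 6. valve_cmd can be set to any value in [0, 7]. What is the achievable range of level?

2 to 23

Substituting into the level equation gives level = -3*valve_cmd + 23.
Linear in valve_cmd, so extremes are at the endpoints: valve_cmd = 0 gives level = 23; valve_cmd = 7 gives level = 2.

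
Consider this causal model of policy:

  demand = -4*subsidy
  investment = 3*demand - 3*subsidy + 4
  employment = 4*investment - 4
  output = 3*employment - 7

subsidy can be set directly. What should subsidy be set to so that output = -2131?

Substituting into the investment equation gives investment = -15*subsidy + 4.
Substituting into the employment equation gives employment = -60*subsidy + 12.
This gives output = -180*subsidy + 29.
Solve -180*subsidy + 29 = -2131: subsidy = (-2131 - 29) / -180 = 12.

subsidy = 12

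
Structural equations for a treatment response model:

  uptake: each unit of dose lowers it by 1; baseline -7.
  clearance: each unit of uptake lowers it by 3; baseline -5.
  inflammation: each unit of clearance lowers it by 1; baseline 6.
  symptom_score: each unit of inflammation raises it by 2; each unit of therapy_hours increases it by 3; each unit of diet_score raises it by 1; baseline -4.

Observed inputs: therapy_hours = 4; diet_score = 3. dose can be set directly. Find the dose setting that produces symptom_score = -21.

dose = 2

Substituting into the clearance equation gives clearance = 3*dose + 16.
inflammation becomes -3*dose - 10.
Substituting into the symptom_score equation gives symptom_score = -6*dose - 9.
Solve -6*dose - 9 = -21: dose = (-21 + 9) / -6 = 2.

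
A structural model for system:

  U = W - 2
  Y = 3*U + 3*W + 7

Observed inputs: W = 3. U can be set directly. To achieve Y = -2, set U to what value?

Intervening on U fixes its value directly, overriding its dependence on W.
Substituting into the Y equation gives Y = 3*U + 16.
Solve 3*U + 16 = -2: U = (-2 - 16) / 3 = -6.

U = -6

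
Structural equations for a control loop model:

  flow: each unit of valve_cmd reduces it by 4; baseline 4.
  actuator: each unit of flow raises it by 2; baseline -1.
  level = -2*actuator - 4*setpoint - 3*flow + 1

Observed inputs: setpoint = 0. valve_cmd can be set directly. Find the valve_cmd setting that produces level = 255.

Substituting into the actuator equation gives actuator = -8*valve_cmd + 7.
Substituting into the level equation gives level = 28*valve_cmd - 25.
Solve 28*valve_cmd - 25 = 255: valve_cmd = (255 + 25) / 28 = 10.

valve_cmd = 10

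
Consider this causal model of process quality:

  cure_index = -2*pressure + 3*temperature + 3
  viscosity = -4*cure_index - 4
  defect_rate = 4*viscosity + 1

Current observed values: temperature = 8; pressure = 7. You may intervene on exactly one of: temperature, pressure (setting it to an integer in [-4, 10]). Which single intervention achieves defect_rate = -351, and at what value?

Intervening on temperature: defect_rate = -48*temperature + 161. Reaching -351 requires temperature = 32/3, not an integer.
Intervening on pressure: with other inputs at their observed values, defect_rate = 32*pressure - 447. Solving for -351 gives pressure = 3, within [-4, 10].

set pressure = 3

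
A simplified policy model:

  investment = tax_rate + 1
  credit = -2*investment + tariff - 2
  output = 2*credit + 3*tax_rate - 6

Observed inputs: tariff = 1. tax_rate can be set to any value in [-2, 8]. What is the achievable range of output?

Substituting into the credit equation gives credit = -2*tax_rate - 3.
output becomes -tax_rate - 12.
Linear in tax_rate, so extremes are at the endpoints: tax_rate = -2 gives output = -10; tax_rate = 8 gives output = -20.

-20 to -10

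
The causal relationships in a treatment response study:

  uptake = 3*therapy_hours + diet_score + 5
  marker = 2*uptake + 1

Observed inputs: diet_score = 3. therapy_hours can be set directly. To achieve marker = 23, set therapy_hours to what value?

therapy_hours = 1

Substituting into the uptake equation gives uptake = 3*therapy_hours + 8.
So marker = 6*therapy_hours + 17.
Solve 6*therapy_hours + 17 = 23: therapy_hours = (23 - 17) / 6 = 1.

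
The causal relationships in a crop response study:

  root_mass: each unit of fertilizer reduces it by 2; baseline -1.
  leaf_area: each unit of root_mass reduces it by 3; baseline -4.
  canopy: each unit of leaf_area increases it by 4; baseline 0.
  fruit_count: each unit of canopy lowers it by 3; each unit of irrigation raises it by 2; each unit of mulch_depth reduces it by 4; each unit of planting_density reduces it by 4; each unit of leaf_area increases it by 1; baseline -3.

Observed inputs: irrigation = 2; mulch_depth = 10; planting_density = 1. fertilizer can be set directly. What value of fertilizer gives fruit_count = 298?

fertilizer = -5

Substituting into the leaf_area equation gives leaf_area = 6*fertilizer - 1.
Substituting into the canopy equation gives canopy = 24*fertilizer - 4.
fruit_count becomes -66*fertilizer - 32.
Solve -66*fertilizer - 32 = 298: fertilizer = (298 + 32) / -66 = -5.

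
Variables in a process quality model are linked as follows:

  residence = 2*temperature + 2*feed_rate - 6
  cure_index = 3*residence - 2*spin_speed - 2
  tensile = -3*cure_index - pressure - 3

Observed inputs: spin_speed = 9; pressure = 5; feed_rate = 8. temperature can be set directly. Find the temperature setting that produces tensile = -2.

temperature = -2

Substituting into the residence equation gives residence = 2*temperature + 10.
Substituting into the cure_index equation gives cure_index = 6*temperature + 10.
Substituting into the tensile equation gives tensile = -18*temperature - 38.
Solve -18*temperature - 38 = -2: temperature = (-2 + 38) / -18 = -2.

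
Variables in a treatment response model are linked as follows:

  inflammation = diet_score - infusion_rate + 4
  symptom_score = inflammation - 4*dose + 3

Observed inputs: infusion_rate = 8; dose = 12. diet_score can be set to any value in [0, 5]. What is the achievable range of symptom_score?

-49 to -44

Substituting into the inflammation equation gives inflammation = diet_score - 4.
Substituting into the symptom_score equation gives symptom_score = diet_score - 49.
Linear in diet_score, so extremes are at the endpoints: diet_score = 0 gives symptom_score = -49; diet_score = 5 gives symptom_score = -44.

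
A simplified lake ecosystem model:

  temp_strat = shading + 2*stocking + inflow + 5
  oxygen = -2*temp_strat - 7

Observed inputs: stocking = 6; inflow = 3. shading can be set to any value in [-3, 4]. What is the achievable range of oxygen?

Substituting into the temp_strat equation gives temp_strat = shading + 20.
Substituting into the oxygen equation gives oxygen = -2*shading - 47.
Linear in shading, so extremes are at the endpoints: shading = -3 gives oxygen = -41; shading = 4 gives oxygen = -55.

-55 to -41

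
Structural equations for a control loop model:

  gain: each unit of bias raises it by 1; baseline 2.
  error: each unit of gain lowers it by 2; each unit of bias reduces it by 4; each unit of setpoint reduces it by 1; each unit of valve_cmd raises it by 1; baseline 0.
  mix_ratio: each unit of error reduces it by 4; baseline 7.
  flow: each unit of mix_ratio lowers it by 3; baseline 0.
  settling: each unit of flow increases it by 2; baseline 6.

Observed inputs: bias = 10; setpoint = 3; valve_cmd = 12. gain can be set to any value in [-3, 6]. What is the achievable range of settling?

Intervening on gain fixes its value directly, overriding its dependence on bias.
Substituting into the error equation gives error = -2*gain - 31.
Substituting into the mix_ratio equation gives mix_ratio = 8*gain + 131.
Substituting into the flow equation gives flow = -24*gain - 393.
This gives settling = -48*gain - 780.
Linear in gain, so extremes are at the endpoints: gain = -3 gives settling = -636; gain = 6 gives settling = -1068.

-1068 to -636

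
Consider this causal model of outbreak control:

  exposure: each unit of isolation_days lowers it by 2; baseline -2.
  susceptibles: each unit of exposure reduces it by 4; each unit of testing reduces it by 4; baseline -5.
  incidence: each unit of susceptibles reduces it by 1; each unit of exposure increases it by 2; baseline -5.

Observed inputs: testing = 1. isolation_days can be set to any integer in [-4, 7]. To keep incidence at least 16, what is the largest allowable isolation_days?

isolation_days = -2

Substituting into the susceptibles equation gives susceptibles = 8*isolation_days - 1.
Substituting into the incidence equation gives incidence = -12*isolation_days - 8.
Require -12*isolation_days - 8 ≥ 16, so isolation_days ≤ -2.
The largest integer in [-4, 7] satisfying this is -2.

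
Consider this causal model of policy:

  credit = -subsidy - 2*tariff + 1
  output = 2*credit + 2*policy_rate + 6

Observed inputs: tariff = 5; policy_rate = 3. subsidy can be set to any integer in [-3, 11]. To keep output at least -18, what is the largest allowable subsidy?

Substituting into the credit equation gives credit = -subsidy - 9.
This gives output = -2*subsidy - 6.
Require -2*subsidy - 6 ≥ -18, so subsidy ≤ 6.
The largest integer in [-3, 11] satisfying this is 6.

subsidy = 6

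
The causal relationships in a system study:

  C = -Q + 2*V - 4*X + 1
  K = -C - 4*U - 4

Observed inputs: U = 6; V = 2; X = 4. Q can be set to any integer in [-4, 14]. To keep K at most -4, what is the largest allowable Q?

Substituting into the C equation gives C = -Q - 11.
Substituting into the K equation gives K = Q - 17.
Require Q - 17 ≤ -4, so Q ≤ 13.
The largest integer in [-4, 14] satisfying this is 13.

Q = 13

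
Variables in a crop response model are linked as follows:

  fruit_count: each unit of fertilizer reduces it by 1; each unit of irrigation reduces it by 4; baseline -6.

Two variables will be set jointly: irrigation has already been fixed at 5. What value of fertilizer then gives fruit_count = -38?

fertilizer = 12

With irrigation held at 5:
Substituting into the fruit_count equation gives fruit_count = -fertilizer - 26.
Solve -fertilizer - 26 = -38: fertilizer = (-38 + 26) / -1 = 12.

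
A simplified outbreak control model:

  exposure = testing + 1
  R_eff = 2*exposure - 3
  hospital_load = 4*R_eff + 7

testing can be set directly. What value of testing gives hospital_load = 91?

testing = 11

Substituting into the R_eff equation gives R_eff = 2*testing - 1.
Substituting into the hospital_load equation gives hospital_load = 8*testing + 3.
Solve 8*testing + 3 = 91: testing = (91 - 3) / 8 = 11.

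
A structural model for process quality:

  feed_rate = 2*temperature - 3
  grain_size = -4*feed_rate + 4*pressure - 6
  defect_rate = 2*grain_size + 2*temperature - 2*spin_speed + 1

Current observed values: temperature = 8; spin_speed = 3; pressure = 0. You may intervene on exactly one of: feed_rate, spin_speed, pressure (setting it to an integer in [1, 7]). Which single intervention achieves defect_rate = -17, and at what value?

Intervening on feed_rate: with other inputs at their observed values, defect_rate = -8*feed_rate - 1. Solving for -17 gives feed_rate = 2, within [1, 7].
Intervening on spin_speed: defect_rate = -2*spin_speed - 99. Reaching -17 requires spin_speed = -41, outside [1, 7].
Intervening on pressure: defect_rate = 8*pressure - 105. Reaching -17 requires pressure = 11, outside [1, 7].

set feed_rate = 2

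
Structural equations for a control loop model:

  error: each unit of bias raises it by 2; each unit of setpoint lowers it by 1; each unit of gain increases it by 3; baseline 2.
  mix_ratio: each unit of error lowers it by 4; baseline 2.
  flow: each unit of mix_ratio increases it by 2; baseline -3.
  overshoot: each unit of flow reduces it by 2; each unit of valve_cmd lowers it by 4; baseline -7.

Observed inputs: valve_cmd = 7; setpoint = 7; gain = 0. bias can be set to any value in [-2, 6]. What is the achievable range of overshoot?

-181 to 75

Substituting into the error equation gives error = 2*bias - 5.
This gives mix_ratio = -8*bias + 22.
Substituting into the flow equation gives flow = -16*bias + 41.
Substituting into the overshoot equation gives overshoot = 32*bias - 117.
Linear in bias, so extremes are at the endpoints: bias = -2 gives overshoot = -181; bias = 6 gives overshoot = 75.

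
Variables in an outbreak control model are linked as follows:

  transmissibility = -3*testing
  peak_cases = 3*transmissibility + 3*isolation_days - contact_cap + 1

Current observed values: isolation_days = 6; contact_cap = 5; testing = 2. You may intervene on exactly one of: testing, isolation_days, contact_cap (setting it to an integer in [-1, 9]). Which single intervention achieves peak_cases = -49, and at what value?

set testing = 7

Intervening on testing: with other inputs at their observed values, peak_cases = -9*testing + 14. Solving for -49 gives testing = 7, within [-1, 9].
Intervening on isolation_days: peak_cases = 3*isolation_days - 22. Reaching -49 requires isolation_days = -9, outside [-1, 9].
Intervening on contact_cap: peak_cases = -contact_cap + 1. Reaching -49 requires contact_cap = 50, outside [-1, 9].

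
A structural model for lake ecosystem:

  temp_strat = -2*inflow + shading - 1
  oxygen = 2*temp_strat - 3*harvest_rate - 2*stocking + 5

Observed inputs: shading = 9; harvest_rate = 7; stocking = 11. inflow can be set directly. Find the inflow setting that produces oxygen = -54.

inflow = 8

Substituting into the temp_strat equation gives temp_strat = -2*inflow + 8.
Substituting into the oxygen equation gives oxygen = -4*inflow - 22.
Solve -4*inflow - 22 = -54: inflow = (-54 + 22) / -4 = 8.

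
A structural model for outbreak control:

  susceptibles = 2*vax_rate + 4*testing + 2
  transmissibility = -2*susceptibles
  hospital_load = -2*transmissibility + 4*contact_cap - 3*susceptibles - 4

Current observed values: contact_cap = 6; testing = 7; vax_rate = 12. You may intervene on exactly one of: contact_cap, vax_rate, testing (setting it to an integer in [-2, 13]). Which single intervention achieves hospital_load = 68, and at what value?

set vax_rate = 9

Intervening on contact_cap: hospital_load = 4*contact_cap + 50. Reaching 68 requires contact_cap = 9/2, not an integer.
Intervening on vax_rate: with other inputs at their observed values, hospital_load = 2*vax_rate + 50. Solving for 68 gives vax_rate = 9, within [-2, 13].
Intervening on testing: hospital_load = 4*testing + 46. Reaching 68 requires testing = 11/2, not an integer.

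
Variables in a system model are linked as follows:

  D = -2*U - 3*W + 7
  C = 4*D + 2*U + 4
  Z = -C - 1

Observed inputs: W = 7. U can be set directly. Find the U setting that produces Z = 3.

U = -8

Substituting into the D equation gives D = -2*U - 14.
This gives C = -6*U - 52.
Substituting into the Z equation gives Z = 6*U + 51.
Solve 6*U + 51 = 3: U = (3 - 51) / 6 = -8.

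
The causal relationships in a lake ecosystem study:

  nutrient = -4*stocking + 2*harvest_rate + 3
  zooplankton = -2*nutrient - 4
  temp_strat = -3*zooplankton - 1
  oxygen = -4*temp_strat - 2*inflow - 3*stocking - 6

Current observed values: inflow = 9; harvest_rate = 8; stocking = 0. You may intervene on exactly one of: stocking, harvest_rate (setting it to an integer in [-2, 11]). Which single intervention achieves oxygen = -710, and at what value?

Intervening on stocking: with other inputs at their observed values, oxygen = 93*stocking - 524. Solving for -710 gives stocking = -2, within [-2, 11].
Intervening on harvest_rate: oxygen = -48*harvest_rate - 140. Reaching -710 requires harvest_rate = 95/8, not an integer.

set stocking = -2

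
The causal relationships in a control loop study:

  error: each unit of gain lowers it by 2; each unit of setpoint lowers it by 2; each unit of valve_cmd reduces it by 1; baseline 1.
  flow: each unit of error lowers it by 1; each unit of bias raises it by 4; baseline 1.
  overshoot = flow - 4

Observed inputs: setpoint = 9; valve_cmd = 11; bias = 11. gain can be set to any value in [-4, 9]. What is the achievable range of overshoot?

61 to 87

Substituting into the error equation gives error = -2*gain - 28.
Substituting into the flow equation gives flow = 2*gain + 73.
Substituting into the overshoot equation gives overshoot = 2*gain + 69.
Linear in gain, so extremes are at the endpoints: gain = -4 gives overshoot = 61; gain = 9 gives overshoot = 87.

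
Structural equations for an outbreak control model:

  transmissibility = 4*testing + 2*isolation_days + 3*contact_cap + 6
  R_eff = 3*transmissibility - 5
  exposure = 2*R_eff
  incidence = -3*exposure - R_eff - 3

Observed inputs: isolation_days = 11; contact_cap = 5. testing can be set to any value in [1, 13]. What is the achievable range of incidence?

-1963 to -955

Substituting into the transmissibility equation gives transmissibility = 4*testing + 43.
So R_eff = 12*testing + 124.
Substituting into the exposure equation gives exposure = 24*testing + 248.
incidence becomes -84*testing - 871.
Linear in testing, so extremes are at the endpoints: testing = 1 gives incidence = -955; testing = 13 gives incidence = -1963.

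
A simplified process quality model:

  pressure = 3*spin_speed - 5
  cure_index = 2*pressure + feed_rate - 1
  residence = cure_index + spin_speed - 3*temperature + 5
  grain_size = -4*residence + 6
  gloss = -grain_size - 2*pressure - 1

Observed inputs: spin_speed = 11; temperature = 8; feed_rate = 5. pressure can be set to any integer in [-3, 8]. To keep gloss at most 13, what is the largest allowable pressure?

pressure = 6

Intervening on pressure fixes its value directly, overriding its dependence on spin_speed.
Substituting into the cure_index equation gives cure_index = 2*pressure + 4.
So residence = 2*pressure - 4.
Substituting into the grain_size equation gives grain_size = -8*pressure + 22.
Substituting into the gloss equation gives gloss = 6*pressure - 23.
Require 6*pressure - 23 ≤ 13, so pressure ≤ 6.
The largest integer in [-3, 8] satisfying this is 6.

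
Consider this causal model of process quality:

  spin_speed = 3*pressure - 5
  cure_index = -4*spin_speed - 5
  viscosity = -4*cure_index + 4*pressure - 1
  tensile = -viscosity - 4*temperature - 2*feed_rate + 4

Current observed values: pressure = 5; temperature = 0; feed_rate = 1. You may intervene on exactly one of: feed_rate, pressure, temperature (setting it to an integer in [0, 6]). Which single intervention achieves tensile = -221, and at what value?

Intervening on feed_rate: tensile = -2*feed_rate - 195. Reaching -221 requires feed_rate = 13, outside [0, 6].
Intervening on pressure: tensile = -52*pressure + 63. Reaching -221 requires pressure = 71/13, not an integer.
Intervening on temperature: with other inputs at their observed values, tensile = -4*temperature - 197. Solving for -221 gives temperature = 6, within [0, 6].

set temperature = 6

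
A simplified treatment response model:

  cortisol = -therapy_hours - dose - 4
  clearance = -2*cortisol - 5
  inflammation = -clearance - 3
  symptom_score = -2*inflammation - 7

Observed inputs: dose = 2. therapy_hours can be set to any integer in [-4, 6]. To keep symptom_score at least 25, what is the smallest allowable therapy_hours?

therapy_hours = 3

Substituting into the cortisol equation gives cortisol = -therapy_hours - 6.
clearance becomes 2*therapy_hours + 7.
So inflammation = -2*therapy_hours - 10.
This gives symptom_score = 4*therapy_hours + 13.
Require 4*therapy_hours + 13 ≥ 25, so therapy_hours ≥ 3.
The smallest integer in [-4, 6] satisfying this is 3.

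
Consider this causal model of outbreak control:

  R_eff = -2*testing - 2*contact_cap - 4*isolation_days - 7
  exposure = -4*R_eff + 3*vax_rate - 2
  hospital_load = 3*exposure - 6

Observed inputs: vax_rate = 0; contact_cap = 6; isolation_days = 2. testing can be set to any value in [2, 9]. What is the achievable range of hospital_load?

360 to 528

Substituting into the R_eff equation gives R_eff = -2*testing - 27.
So exposure = 8*testing + 106.
This gives hospital_load = 24*testing + 312.
Linear in testing, so extremes are at the endpoints: testing = 2 gives hospital_load = 360; testing = 9 gives hospital_load = 528.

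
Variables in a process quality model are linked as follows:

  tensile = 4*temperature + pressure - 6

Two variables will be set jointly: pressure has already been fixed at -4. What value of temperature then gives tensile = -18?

With pressure held at -4:
Substituting into the tensile equation gives tensile = 4*temperature - 10.
Solve 4*temperature - 10 = -18: temperature = (-18 + 10) / 4 = -2.

temperature = -2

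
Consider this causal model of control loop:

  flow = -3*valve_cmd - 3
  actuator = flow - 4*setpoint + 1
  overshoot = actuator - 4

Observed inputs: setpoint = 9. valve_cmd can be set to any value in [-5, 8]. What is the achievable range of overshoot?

Substituting into the actuator equation gives actuator = -3*valve_cmd - 38.
Substituting into the overshoot equation gives overshoot = -3*valve_cmd - 42.
Linear in valve_cmd, so extremes are at the endpoints: valve_cmd = -5 gives overshoot = -27; valve_cmd = 8 gives overshoot = -66.

-66 to -27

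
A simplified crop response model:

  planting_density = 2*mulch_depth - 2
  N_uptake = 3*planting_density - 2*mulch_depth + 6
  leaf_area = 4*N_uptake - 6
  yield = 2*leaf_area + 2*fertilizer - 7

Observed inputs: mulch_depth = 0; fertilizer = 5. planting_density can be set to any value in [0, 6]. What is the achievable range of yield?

Intervening on planting_density fixes its value directly, overriding its dependence on mulch_depth.
Substituting into the N_uptake equation gives N_uptake = 3*planting_density + 6.
This gives leaf_area = 12*planting_density + 18.
Substituting into the yield equation gives yield = 24*planting_density + 39.
Linear in planting_density, so extremes are at the endpoints: planting_density = 0 gives yield = 39; planting_density = 6 gives yield = 183.

39 to 183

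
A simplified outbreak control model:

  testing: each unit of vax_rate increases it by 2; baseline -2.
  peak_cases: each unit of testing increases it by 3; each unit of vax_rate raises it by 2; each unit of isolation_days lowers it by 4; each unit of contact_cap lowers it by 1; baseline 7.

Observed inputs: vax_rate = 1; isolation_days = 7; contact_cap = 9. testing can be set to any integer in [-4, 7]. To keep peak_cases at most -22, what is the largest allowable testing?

Intervening on testing fixes its value directly, overriding its dependence on vax_rate.
Substituting into the peak_cases equation gives peak_cases = 3*testing - 28.
Require 3*testing - 28 ≤ -22, so testing ≤ 2.
The largest integer in [-4, 7] satisfying this is 2.

testing = 2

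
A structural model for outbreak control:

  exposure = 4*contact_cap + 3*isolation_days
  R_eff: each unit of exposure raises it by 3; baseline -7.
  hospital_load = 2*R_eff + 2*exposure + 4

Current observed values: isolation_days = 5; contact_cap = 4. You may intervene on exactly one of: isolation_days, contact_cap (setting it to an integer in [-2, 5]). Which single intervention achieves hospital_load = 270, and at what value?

Intervening on isolation_days: hospital_load = 24*isolation_days + 118. Reaching 270 requires isolation_days = 19/3, not an integer.
Intervening on contact_cap: with other inputs at their observed values, hospital_load = 32*contact_cap + 110. Solving for 270 gives contact_cap = 5, within [-2, 5].

set contact_cap = 5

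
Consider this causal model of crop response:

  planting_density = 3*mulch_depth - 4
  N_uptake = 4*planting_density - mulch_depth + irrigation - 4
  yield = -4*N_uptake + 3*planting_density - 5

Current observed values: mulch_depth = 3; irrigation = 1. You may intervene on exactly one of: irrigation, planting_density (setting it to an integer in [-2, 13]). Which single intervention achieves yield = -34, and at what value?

set irrigation = -2

Intervening on irrigation: with other inputs at their observed values, yield = -4*irrigation - 42. Solving for -34 gives irrigation = -2, within [-2, 13].
Intervening on planting_density: yield = -13*planting_density + 19. Reaching -34 requires planting_density = 53/13, not an integer.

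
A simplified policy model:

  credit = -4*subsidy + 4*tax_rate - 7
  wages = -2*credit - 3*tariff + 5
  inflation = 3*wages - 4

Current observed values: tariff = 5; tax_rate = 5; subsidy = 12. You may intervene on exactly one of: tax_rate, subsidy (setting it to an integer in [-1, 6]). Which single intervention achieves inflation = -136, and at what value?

Intervening on tax_rate: inflation = -24*tax_rate + 296. Reaching -136 requires tax_rate = 18, outside [-1, 6].
Intervening on subsidy: with other inputs at their observed values, inflation = 24*subsidy - 112. Solving for -136 gives subsidy = -1, within [-1, 6].

set subsidy = -1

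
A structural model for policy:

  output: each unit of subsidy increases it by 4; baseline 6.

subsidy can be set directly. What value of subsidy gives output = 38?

subsidy = 8

Solve 4*subsidy + 6 = 38: subsidy = (38 - 6) / 4 = 8.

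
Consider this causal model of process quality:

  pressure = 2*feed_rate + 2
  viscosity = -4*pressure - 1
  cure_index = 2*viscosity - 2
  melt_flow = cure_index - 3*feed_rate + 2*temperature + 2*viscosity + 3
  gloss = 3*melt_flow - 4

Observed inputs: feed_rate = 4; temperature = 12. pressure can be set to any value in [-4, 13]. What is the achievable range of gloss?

Intervening on pressure fixes its value directly, overriding its dependence on feed_rate.
Substituting into the cure_index equation gives cure_index = -8*pressure - 4.
Substituting into the melt_flow equation gives melt_flow = -16*pressure + 9.
Substituting into the gloss equation gives gloss = -48*pressure + 23.
Linear in pressure, so extremes are at the endpoints: pressure = -4 gives gloss = 215; pressure = 13 gives gloss = -601.

-601 to 215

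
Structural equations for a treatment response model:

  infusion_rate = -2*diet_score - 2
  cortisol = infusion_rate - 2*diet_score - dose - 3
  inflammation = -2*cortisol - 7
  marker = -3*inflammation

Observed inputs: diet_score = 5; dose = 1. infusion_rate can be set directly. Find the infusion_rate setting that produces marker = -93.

infusion_rate = -5

Intervening on infusion_rate fixes its value directly, overriding its dependence on diet_score.
Substituting into the cortisol equation gives cortisol = infusion_rate - 14.
Substituting into the inflammation equation gives inflammation = -2*infusion_rate + 21.
Substituting into the marker equation gives marker = 6*infusion_rate - 63.
Solve 6*infusion_rate - 63 = -93: infusion_rate = (-93 + 63) / 6 = -5.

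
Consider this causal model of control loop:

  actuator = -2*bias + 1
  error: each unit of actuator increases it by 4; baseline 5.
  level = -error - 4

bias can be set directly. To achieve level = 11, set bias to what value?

Substituting into the error equation gives error = -8*bias + 9.
Substituting into the level equation gives level = 8*bias - 13.
Solve 8*bias - 13 = 11: bias = (11 + 13) / 8 = 3.

bias = 3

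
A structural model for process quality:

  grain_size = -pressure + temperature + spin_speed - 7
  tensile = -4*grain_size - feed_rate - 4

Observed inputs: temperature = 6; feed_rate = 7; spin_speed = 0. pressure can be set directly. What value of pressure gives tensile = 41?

pressure = 12

Substituting into the grain_size equation gives grain_size = -pressure - 1.
This gives tensile = 4*pressure - 7.
Solve 4*pressure - 7 = 41: pressure = (41 + 7) / 4 = 12.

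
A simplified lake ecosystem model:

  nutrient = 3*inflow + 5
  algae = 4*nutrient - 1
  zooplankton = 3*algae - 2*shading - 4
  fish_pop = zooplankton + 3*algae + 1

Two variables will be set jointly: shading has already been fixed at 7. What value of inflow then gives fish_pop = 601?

inflow = 7

With shading held at 7:
Substituting into the algae equation gives algae = 12*inflow + 19.
Substituting into the zooplankton equation gives zooplankton = 36*inflow + 39.
Substituting into the fish_pop equation gives fish_pop = 72*inflow + 97.
Solve 72*inflow + 97 = 601: inflow = (601 - 97) / 72 = 7.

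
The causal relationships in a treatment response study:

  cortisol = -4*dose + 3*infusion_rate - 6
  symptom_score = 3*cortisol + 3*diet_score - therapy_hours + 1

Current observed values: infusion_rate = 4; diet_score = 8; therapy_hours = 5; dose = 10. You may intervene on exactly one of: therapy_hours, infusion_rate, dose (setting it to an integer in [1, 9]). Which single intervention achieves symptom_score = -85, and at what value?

Intervening on therapy_hours: with other inputs at their observed values, symptom_score = -therapy_hours - 77. Solving for -85 gives therapy_hours = 8, within [1, 9].
Intervening on infusion_rate: symptom_score = 9*infusion_rate - 118. Reaching -85 requires infusion_rate = 11/3, not an integer.
Intervening on dose: symptom_score = -12*dose + 38. Reaching -85 requires dose = 41/4, not an integer.

set therapy_hours = 8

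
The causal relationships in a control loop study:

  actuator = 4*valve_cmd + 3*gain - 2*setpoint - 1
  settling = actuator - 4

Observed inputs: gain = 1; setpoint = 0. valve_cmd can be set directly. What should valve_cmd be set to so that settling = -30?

valve_cmd = -7

Substituting into the actuator equation gives actuator = 4*valve_cmd + 2.
Substituting into the settling equation gives settling = 4*valve_cmd - 2.
Solve 4*valve_cmd - 2 = -30: valve_cmd = (-30 + 2) / 4 = -7.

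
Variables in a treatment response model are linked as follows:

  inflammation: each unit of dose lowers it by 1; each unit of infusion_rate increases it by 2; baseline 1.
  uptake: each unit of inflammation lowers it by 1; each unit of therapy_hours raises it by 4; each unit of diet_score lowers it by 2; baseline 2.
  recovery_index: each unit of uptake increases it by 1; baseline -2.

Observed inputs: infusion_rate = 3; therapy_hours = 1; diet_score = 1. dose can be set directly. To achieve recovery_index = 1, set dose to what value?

dose = 6

Substituting into the inflammation equation gives inflammation = -dose + 7.
So uptake = dose - 3.
recovery_index becomes dose - 5.
Solve dose - 5 = 1: dose = (1 + 5) / 1 = 6.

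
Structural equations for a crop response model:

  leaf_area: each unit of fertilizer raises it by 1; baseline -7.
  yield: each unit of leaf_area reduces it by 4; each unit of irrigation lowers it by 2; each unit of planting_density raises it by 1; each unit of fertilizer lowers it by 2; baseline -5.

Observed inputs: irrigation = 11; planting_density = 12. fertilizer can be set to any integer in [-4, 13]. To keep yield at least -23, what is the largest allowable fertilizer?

fertilizer = 6

Substituting into the yield equation gives yield = -6*fertilizer + 13.
Require -6*fertilizer + 13 ≥ -23, so fertilizer ≤ 6.
The largest integer in [-4, 13] satisfying this is 6.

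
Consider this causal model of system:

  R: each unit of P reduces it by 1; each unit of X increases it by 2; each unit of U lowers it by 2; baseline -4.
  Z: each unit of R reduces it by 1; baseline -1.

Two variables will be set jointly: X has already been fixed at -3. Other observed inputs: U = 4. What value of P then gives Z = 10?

P = -7

With X held at -3:
Substituting into the R equation gives R = -P - 18.
This gives Z = P + 17.
Solve P + 17 = 10: P = (10 - 17) / 1 = -7.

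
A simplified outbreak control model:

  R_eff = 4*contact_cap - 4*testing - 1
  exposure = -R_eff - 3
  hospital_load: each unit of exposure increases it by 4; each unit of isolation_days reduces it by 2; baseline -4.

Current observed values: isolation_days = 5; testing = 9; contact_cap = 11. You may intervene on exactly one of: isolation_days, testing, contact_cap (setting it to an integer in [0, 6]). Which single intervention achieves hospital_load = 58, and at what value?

set contact_cap = 4

Intervening on isolation_days: hospital_load = -2*isolation_days - 44. Reaching 58 requires isolation_days = -51, outside [0, 6].
Intervening on testing: hospital_load = 16*testing - 198. Reaching 58 requires testing = 16, outside [0, 6].
Intervening on contact_cap: with other inputs at their observed values, hospital_load = -16*contact_cap + 122. Solving for 58 gives contact_cap = 4, within [0, 6].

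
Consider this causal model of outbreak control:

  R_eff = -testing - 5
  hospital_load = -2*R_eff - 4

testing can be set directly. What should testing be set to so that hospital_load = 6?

testing = 0

Substituting into the hospital_load equation gives hospital_load = 2*testing + 6.
Solve 2*testing + 6 = 6: testing = (6 - 6) / 2 = 0.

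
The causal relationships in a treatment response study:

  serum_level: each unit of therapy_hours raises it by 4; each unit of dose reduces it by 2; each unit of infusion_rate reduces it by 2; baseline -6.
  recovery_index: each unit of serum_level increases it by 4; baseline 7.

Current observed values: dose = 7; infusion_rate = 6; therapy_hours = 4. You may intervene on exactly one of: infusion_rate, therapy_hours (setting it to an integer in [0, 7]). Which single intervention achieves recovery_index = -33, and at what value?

set infusion_rate = 3

Intervening on infusion_rate: with other inputs at their observed values, recovery_index = -8*infusion_rate - 9. Solving for -33 gives infusion_rate = 3, within [0, 7].
Intervening on therapy_hours: recovery_index = 16*therapy_hours - 121. Reaching -33 requires therapy_hours = 11/2, not an integer.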